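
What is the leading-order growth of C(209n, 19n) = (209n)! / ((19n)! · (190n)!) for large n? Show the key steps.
C(209n, 19n) ~ (285311670611/10000000000)^(19n) · sqrt(11/(20π·19n))

Write N = 19n. Apply Stirling to each factorial:
  (11N)! ~ sqrt(2π·11N) · (11N/e)^(11N),
  N! ~ sqrt(2π N) · (N/e)^N,
  (10N)! ~ sqrt(2π·10N) · (10N/e)^(10N).
The exponential factors combine to (11N)^(11N) / (N^N · (10N)^(10N)) = 11^(11N)/10^(10N) = (11^11/10^10)^N = (285311670611/10000000000)^N.
The square-root prefactors combine to sqrt(2π·11N) / (sqrt(2π N)·sqrt(2π·10N)) = sqrt(11 / (2π·10·N)) = sqrt(11/(20π·19n)).
Substituting N = 19n: C(209n, 19n) ~ (285311670611/10000000000)^(19n) · sqrt(11/(20π·19n)).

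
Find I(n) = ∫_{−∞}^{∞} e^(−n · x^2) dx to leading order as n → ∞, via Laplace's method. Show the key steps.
I(n) = sqrt(π/n)

Here φ(x) = x^2 has its unique minimum at x* = 0 with φ(x*) = 0 and φ''(x*) = 2. Laplace's method gives
  I(n) ~ e^(−n φ(x*)) · sqrt(2π / (n · φ''(x*))) = sqrt(2π / (2n)) = sqrt(π/n).
This is exact: substituting u = (x − 0)·sqrt(n) gives I(n) = (1/sqrt(n)) ∫_{−∞}^{∞} e^(−u^2) du = sqrt(π/n).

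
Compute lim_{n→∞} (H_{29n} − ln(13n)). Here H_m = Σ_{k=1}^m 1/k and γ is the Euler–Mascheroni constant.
lim = ln(29/13) + γ

By Euler-Maclaurin, H_m = ln m + γ + O(1/m). So
  H_{29n} − ln(13n) = ln(29n) + γ − ln(13n) + O(1/n)
                       = ln(29/13) + γ + O(1/n).
Hence the limit is ln(29/13) + γ.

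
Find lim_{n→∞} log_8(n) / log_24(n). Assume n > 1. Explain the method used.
lim = ln(24) / ln(8) = log_8(24)

Change of base: log_8(n) = ln n / ln 8 and log_24(n) = ln n / ln 24. The ratio is (ln n / ln 8) · (ln 24 / ln n) = ln 24 / ln 8, a constant independent of n. So the limit is ln 24 / ln 8 = log_8(24).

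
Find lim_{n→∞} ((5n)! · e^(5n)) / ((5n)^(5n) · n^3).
lim = 0

Stirling: (5n)! ~ sqrt(2π·5n) · (5n/e)^(5n). Hence
  (5n)! · e^(5n) / (5n)^(5n) ~ sqrt(2π·5n).
Dividing by n^3: sqrt(2π·5n) / n^3 = sqrt(2π·5) · n^((1−6)/2), so the expression behaves like sqrt(2π·5) · n^((1−6)/2) → 0.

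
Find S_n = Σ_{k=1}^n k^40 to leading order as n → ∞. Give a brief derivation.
S_n ~ n^41 / 41

By integral comparison (Euler-Maclaurin), Σ_{k=1}^n k^40 = ∫_0^n x^40 dx + O(n^40) = n^41/41 + O(n^40). (Equivalently, Faulhaber's formula gives the same leading term.)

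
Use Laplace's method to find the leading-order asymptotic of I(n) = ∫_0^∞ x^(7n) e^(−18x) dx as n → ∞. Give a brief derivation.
I(n) ~ (sqrt(2π·7n) / 18) · (7n/(18e))^(7n)

Write the integrand as exp(7n ln x − 18x) and set f(x) = 7n ln x − 18x. Then f'(x) = 7n/x − 18 = 0 at x* = 7n/18, and f''(x*) = −7n/x*^2 = −18^2/(7n). Laplace's method (interior maximum) gives
  I(n) ~ e^(f(x*)) · sqrt(2π / |f''(x*)|)
        = exp(7n ln(7n/18) − 7n) · sqrt(2π · 7n / 18^2)
        = (7n/18)^(7n) e^(−7n) · sqrt(2π·7n) / 18
        = (sqrt(2π·7n) / 18) · (7n/(18e))^(7n).
This matches Γ(7n+1)/18^(7n+1) with Stirling applied to Γ.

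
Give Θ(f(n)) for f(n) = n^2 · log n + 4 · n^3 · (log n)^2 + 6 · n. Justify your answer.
f(n) ∈ Θ(n^3 · (log n)^2)

Compare the terms by growth order. For large n, n^a · (log n)^b dominates n^a' · (log n)^b' iff a > a', or (a = a' and b > b'). Ranking the 3 terms shows the dominant one is 4 · n^3 · (log n)^2. Hence f(n) ∈ Θ(n^3 · (log n)^2).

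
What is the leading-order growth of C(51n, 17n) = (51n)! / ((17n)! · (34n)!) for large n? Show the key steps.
C(51n, 17n) ~ (27/4)^(17n) · sqrt(3/(4π·17n))

Write N = 17n. Apply Stirling to each factorial:
  (3N)! ~ sqrt(2π·3N) · (3N/e)^(3N),
  N! ~ sqrt(2π N) · (N/e)^N,
  (2N)! ~ sqrt(2π·2N) · (2N/e)^(2N).
The exponential factors combine to (3N)^(3N) / (N^N · (2N)^(2N)) = 3^(3N)/2^(2N) = (3^3/2^2)^N = (27/4)^N.
The square-root prefactors combine to sqrt(2π·3N) / (sqrt(2π N)·sqrt(2π·2N)) = sqrt(3 / (2π·2·N)) = sqrt(3/(4π·17n)).
Substituting N = 17n: C(51n, 17n) ~ (27/4)^(17n) · sqrt(3/(4π·17n)).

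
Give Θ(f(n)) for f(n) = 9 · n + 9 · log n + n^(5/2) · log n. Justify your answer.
f(n) ∈ Θ(n^(5/2) · log n)

Compare the terms by growth order. For large n, n^a · (log n)^b dominates n^a' · (log n)^b' iff a > a', or (a = a' and b > b'). Ranking the 3 terms shows the dominant one is n^(5/2) · log n. Hence f(n) ∈ Θ(n^(5/2) · log n).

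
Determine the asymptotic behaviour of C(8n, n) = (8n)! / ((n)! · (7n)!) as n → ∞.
C(8n, n) ~ (16777216/823543)^(n) · sqrt(4/(7π·n))

Write N = n. Apply Stirling to each factorial:
  (8N)! ~ sqrt(2π·8N) · (8N/e)^(8N),
  N! ~ sqrt(2π N) · (N/e)^N,
  (7N)! ~ sqrt(2π·7N) · (7N/e)^(7N).
The exponential factors combine to (8N)^(8N) / (N^N · (7N)^(7N)) = 8^(8N)/7^(7N) = (8^8/7^7)^N = (16777216/823543)^N.
The square-root prefactors combine to sqrt(2π·8N) / (sqrt(2π N)·sqrt(2π·7N)) = sqrt(8 / (2π·7·N)) = sqrt(4/(7π·n)).
Substituting N = n: C(8n, n) ~ (16777216/823543)^(n) · sqrt(4/(7π·n)).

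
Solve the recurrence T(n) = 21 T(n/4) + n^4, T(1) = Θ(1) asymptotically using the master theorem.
T(n) = Θ(n^4)

log_4 21 ≈ 2.196. f(n) = n^4 dominates n^(log_4 21) since 4 > 2.196, and the regularity condition a·f(n/b) = 21·(n/4)^4 = (21/256)·n^4 ≤ c·f(n) holds with c = 21/256 ≈ 0.082 < 1. So this is Case 3: T(n) = Θ(f(n)) = Θ(n^4).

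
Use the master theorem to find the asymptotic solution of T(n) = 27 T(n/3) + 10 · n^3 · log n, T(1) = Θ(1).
T(n) = Θ(n^3 · (log n)^2)

Here log_3 27 = 3 and f(n) = 10 · n^3 · log n = Θ(n^(log_3 27) · (log n)^1). This is the extended Case 2 of the master theorem (f matches the critical exponent up to log factors), giving T(n) = Θ(n^(log_3 27) · (log n)^(1+1)) = Θ(n^3 · (log n)^2).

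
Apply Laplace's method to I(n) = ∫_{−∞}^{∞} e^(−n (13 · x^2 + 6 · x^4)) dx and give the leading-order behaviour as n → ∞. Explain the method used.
I(n) ~ sqrt(π/(13n))

φ(x) = 13 · x^2 + 6 · x^4 has its unique global minimum at x* = 0 (since φ'(x) = 26x + 24x^3 = 0 only at x = 0 for real x with both coefficients positive, and φ → ∞ as |x| → ∞). At x* = 0, φ(0) = 0 and φ''(0) = 26. Laplace's method then gives
  I(n) ~ sqrt(2π / (n · φ''(0))) · e^(−n φ(0)) = sqrt(2π / (26n)) = sqrt(π/(13n)).
The 6 · x^4 term contributes only at subleading order (an O(1/n) relative correction).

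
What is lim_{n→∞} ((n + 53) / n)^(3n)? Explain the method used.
lim = e^159

Rewrite as (1 + 53/n)^(3n). By the standard limit (1 + x/n)^n → e^x, we have (1 + 53/n)^n → e^53, and raising to the 3rd power gives e^159.
More precisely, ln[(1 + 53/n)^(3n)] = 3n · ln(1 + 53/n) = 3n · (53/n + O(1/n^2)) = 159 + O(1/n) → 159.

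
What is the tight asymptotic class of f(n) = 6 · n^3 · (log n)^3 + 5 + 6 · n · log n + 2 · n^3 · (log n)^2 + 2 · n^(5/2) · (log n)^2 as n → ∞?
f(n) ∈ Θ(n^3 · (log n)^3)

Compare the terms by growth order. For large n, n^a · (log n)^b dominates n^a' · (log n)^b' iff a > a', or (a = a' and b > b'). Ranking the 5 terms shows the dominant one is 6 · n^3 · (log n)^3. Hence f(n) ∈ Θ(n^3 · (log n)^3).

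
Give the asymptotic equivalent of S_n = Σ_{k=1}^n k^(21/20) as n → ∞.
S_n ~ (20/41) · n^(41/20)

Integral comparison: Σ_{k=1}^n k^(21/20) = ∫_0^n x^(21/20) dx + O(n^(21/20)). The integral is n^(1 + 21/20) / (1 + 21/20) = n^((21+20)/20) / ((21+20)/20) = (20/41) · n^(41/20).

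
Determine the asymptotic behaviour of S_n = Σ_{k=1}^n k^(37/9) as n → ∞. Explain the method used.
S_n ~ (9/46) · n^(46/9)

Integral comparison: Σ_{k=1}^n k^(37/9) = ∫_0^n x^(37/9) dx + O(n^(37/9)). The integral is n^(1 + 37/9) / (1 + 37/9) = n^((37+9)/9) / ((37+9)/9) = (9/46) · n^(46/9).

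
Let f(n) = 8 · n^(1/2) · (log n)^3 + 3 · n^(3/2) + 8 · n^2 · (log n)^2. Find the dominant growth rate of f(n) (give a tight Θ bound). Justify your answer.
f(n) ∈ Θ(n^2 · (log n)^2)

Compare the terms by growth order. For large n, n^a · (log n)^b dominates n^a' · (log n)^b' iff a > a', or (a = a' and b > b'). Ranking the 3 terms shows the dominant one is 8 · n^2 · (log n)^2. Hence f(n) ∈ Θ(n^2 · (log n)^2).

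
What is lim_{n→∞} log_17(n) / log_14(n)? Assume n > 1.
lim = ln(14) / ln(17) = log_17(14)

Change of base: log_17(n) = ln n / ln 17 and log_14(n) = ln n / ln 14. The ratio is (ln n / ln 17) · (ln 14 / ln n) = ln 14 / ln 17, a constant independent of n. So the limit is ln 14 / ln 17 = log_17(14).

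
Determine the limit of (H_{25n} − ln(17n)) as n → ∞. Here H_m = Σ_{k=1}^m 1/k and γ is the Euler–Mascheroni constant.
lim = ln(25/17) + γ

By Euler-Maclaurin, H_m = ln m + γ + O(1/m). So
  H_{25n} − ln(17n) = ln(25n) + γ − ln(17n) + O(1/n)
                       = ln(25/17) + γ + O(1/n).
Hence the limit is ln(25/17) + γ.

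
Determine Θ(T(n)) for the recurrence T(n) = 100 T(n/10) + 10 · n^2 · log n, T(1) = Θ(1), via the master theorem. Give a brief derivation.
T(n) = Θ(n^2 · (log n)^2)

Here log_10 100 = 2 and f(n) = 10 · n^2 · log n = Θ(n^(log_10 100) · (log n)^1). This is the extended Case 2 of the master theorem (f matches the critical exponent up to log factors), giving T(n) = Θ(n^(log_10 100) · (log n)^(1+1)) = Θ(n^2 · (log n)^2).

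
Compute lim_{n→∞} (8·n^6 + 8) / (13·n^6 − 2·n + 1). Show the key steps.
lim = 8/13

For large n the leading n^6 terms dominate both numerator and denominator. Dividing top and bottom by n^6, every other term tends to 0, leaving 8/13.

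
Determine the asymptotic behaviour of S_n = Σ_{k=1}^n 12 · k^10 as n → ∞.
S_n ~ 12 · n^11 / 11

By integral comparison (Euler-Maclaurin), Σ_{k=1}^n 12 · k^10 = 12 · ∫_0^n x^10 dx + O(n^10) = 12 · n^11/11 + O(n^10). (Equivalently, Faulhaber's formula gives the same leading term.)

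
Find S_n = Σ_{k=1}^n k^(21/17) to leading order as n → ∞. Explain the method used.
S_n ~ (17/38) · n^(38/17)

Integral comparison: Σ_{k=1}^n k^(21/17) = ∫_0^n x^(21/17) dx + O(n^(21/17)). The integral is n^(1 + 21/17) / (1 + 21/17) = n^((21+17)/17) / ((21+17)/17) = (17/38) · n^(38/17).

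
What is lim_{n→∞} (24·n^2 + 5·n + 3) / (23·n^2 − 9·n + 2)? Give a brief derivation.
lim = 24/23

For large n the leading n^2 terms dominate both numerator and denominator. Dividing top and bottom by n^2, every other term tends to 0, leaving 24/23.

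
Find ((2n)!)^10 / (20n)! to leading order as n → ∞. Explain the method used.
((2n)!)^10/(20n)! ~ ((2π·2n)^(9/2) / sqrt(10)) · 10^(−10·2n)  →  0

Write N = 2n. Stirling: N! ~ sqrt(2π N)(N/e)^N and (10N)! ~ sqrt(2π·10N)·(10N/e)^(10N).
  (N!)^10/(10N)! ~ (2π N)^(10/2) (N/e)^(10N) / [sqrt(2π·10N) (10N/e)^(10N)]
     = (2π N)^(10/2) / sqrt(2π·10N) · (N/(10N))^(10N)
     = (2π N)^((10−1)/2) / sqrt(10) · 10^(−10N).
Since 10^10 > 1, the factor 10^(−10N) decays exponentially, so the ratio → 0. Substituting N = 2n gives the stated form.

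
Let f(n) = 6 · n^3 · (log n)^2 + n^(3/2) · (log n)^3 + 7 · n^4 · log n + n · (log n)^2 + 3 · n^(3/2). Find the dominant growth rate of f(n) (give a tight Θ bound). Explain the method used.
f(n) ∈ Θ(n^4 · log n)

Compare the terms by growth order. For large n, n^a · (log n)^b dominates n^a' · (log n)^b' iff a > a', or (a = a' and b > b'). Ranking the 5 terms shows the dominant one is 7 · n^4 · log n. Hence f(n) ∈ Θ(n^4 · log n).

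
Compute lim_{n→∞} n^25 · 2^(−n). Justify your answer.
lim = 0

Exponentials with base > 1 dominate every fixed polynomial: for any fixed c, n^c / 2^n → 0 as n → ∞ (e.g. by the ratio test, or by writing 2^n = e^(n ln 2) and noting e^(n ln 2) / n^c → ∞). Hence n^25 · 2^(−n) = n^25 / 2^n → 0.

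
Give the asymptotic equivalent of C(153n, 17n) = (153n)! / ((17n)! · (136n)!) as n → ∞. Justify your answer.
C(153n, 17n) ~ (387420489/16777216)^(17n) · sqrt(9/(16π·17n))

Write N = 17n. Apply Stirling to each factorial:
  (9N)! ~ sqrt(2π·9N) · (9N/e)^(9N),
  N! ~ sqrt(2π N) · (N/e)^N,
  (8N)! ~ sqrt(2π·8N) · (8N/e)^(8N).
The exponential factors combine to (9N)^(9N) / (N^N · (8N)^(8N)) = 9^(9N)/8^(8N) = (9^9/8^8)^N = (387420489/16777216)^N.
The square-root prefactors combine to sqrt(2π·9N) / (sqrt(2π N)·sqrt(2π·8N)) = sqrt(9 / (2π·8·N)) = sqrt(9/(16π·17n)).
Substituting N = 17n: C(153n, 17n) ~ (387420489/16777216)^(17n) · sqrt(9/(16π·17n)).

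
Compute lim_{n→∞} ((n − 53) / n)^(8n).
lim = e^(−424)

Rewrite as (1 − 53/n)^(8n). By the standard limit (1 + x/n)^n → e^x, we have (1 − 53/n)^n → e^(−53), and raising to the 8th power gives e^(−424).
More precisely, ln[(1 − 53/n)^(8n)] = 8n · ln(1 − 53/n) = 8n · (-53/n + O(1/n^2)) = -424 + O(1/n) → -424.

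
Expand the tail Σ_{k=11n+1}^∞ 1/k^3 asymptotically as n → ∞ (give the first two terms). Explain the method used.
Σ_{k>11n} 1/k^3 = 1/(2 · (11n)^2) − 1/(2 · (11n)^3) + O(1/(11n)^4)

Compare to the integral: ∫_{11n}^∞ x^(−3) dx = [−x^(−2)/2]_{11n}^∞ = 1/((3−1)·(11n)^2). The Euler-Maclaurin correction adds −f(11n)/2 = −1/(2·(11n)^3). Euler-Maclaurin then gives
  Σ_{k>11n} 1/k^3 = ∫_{11n}^∞ dx/x^3 − 1/(2·(11n)^3) + O(1/(11n)^4).
(Equivalently this is ζ(3) − Σ_{k≤11n} 1/k^3.)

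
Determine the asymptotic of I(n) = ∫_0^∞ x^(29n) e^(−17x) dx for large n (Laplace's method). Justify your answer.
I(n) ~ (sqrt(2π·29n) / 17) · (29n/(17e))^(29n)

Write the integrand as exp(29n ln x − 17x) and set f(x) = 29n ln x − 17x. Then f'(x) = 29n/x − 17 = 0 at x* = 29n/17, and f''(x*) = −29n/x*^2 = −17^2/(29n). Laplace's method (interior maximum) gives
  I(n) ~ e^(f(x*)) · sqrt(2π / |f''(x*)|)
        = exp(29n ln(29n/17) − 29n) · sqrt(2π · 29n / 17^2)
        = (29n/17)^(29n) e^(−29n) · sqrt(2π·29n) / 17
        = (sqrt(2π·29n) / 17) · (29n/(17e))^(29n).
This matches Γ(29n+1)/17^(29n+1) with Stirling applied to Γ.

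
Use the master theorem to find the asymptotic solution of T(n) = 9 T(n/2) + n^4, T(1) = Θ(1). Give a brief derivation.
T(n) = Θ(n^4)

log_2 9 ≈ 3.170. f(n) = n^4 dominates n^(log_2 9) since 4 > 3.170, and the regularity condition a·f(n/b) = 9·(n/2)^4 = (9/16)·n^4 ≤ c·f(n) holds with c = 9/16 ≈ 0.562 < 1. So this is Case 3: T(n) = Θ(f(n)) = Θ(n^4).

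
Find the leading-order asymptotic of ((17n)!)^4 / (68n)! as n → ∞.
((17n)!)^4/(68n)! ~ ((2π·17n)^(3/2) / 2) · 4^(−4·17n)  →  0

Write N = 17n. Stirling: N! ~ sqrt(2π N)(N/e)^N and (4N)! ~ sqrt(2π·4N)·(4N/e)^(4N).
  (N!)^4/(4N)! ~ (2π N)^(4/2) (N/e)^(4N) / [sqrt(2π·4N) (4N/e)^(4N)]
     = (2π N)^(4/2) / sqrt(2π·4N) · (N/(4N))^(4N)
     = (2π N)^((4−1)/2) / 2 · 4^(−4N).
Since 4^4 > 1, the factor 4^(−4N) decays exponentially, so the ratio → 0. Substituting N = 17n gives the stated form.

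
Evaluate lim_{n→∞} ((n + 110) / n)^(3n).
lim = e^330

Rewrite as (1 + 110/n)^(3n). By the standard limit (1 + x/n)^n → e^x, we have (1 + 110/n)^n → e^110, and raising to the 3rd power gives e^330.
More precisely, ln[(1 + 110/n)^(3n)] = 3n · ln(1 + 110/n) = 3n · (110/n + O(1/n^2)) = 330 + O(1/n) → 330.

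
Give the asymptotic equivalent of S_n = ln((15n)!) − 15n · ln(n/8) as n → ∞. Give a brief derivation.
S_n ~ 15n · (ln 120 − 1) + O(ln n)

Stirling: ln((15n)!) = 15n ln(15n) − 15n + O(ln n).
  S_n = 15n ln(15n) − 15n − 15n ln(n/8) + O(ln n)
      = 15n ln(15n) − 15n ln n + 15n ln 8 − 15n + O(ln n)
      = 15n ln 15 + 15n ln 8 − 15n + O(ln n)
      = 15n (ln 120 − 1) + O(ln n).
Numerically ln(120) − 1 ≈ 3.7875.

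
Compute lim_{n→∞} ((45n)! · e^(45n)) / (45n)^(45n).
lim = ∞

Stirling: (45n)! ~ sqrt(2π·45n) · (45n/e)^(45n). Hence
  (45n)! · e^(45n) / (45n)^(45n) ~ sqrt(2π·45n) = sqrt(2π·45) · sqrt(n) → ∞.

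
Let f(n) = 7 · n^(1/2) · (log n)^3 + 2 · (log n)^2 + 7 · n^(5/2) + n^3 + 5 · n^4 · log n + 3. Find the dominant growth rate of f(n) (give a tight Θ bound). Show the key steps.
f(n) ∈ Θ(n^4 · log n)

Compare the terms by growth order. For large n, n^a · (log n)^b dominates n^a' · (log n)^b' iff a > a', or (a = a' and b > b'). Ranking the 6 terms shows the dominant one is 5 · n^4 · log n. Hence f(n) ∈ Θ(n^4 · log n).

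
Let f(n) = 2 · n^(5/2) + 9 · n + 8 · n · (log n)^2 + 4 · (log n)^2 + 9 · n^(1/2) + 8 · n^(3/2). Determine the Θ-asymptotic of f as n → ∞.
f(n) ∈ Θ(n^(5/2))

Compare the terms by growth order. For large n, n^a · (log n)^b dominates n^a' · (log n)^b' iff a > a', or (a = a' and b > b'). Ranking the 6 terms shows the dominant one is 2 · n^(5/2). Hence f(n) ∈ Θ(n^(5/2)).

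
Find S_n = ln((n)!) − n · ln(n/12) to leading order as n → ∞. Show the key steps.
S_n ~ n · (ln 12 − 1) + O(ln n)

Stirling: ln((n)!) = n ln(n) − n + O(ln n).
  S_n = n ln(n) − n − n ln(n/12) + O(ln n)
      = n ln(n) − n ln n + n ln 12 − n + O(ln n)
      = n ln 12 − n + O(ln n)
      = n (ln 12 − 1) + O(ln n).
Numerically ln(12) − 1 ≈ 1.4849.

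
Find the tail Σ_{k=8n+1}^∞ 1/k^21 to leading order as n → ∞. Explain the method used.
Σ_{k>8n} 1/k^21 ~ 1/(20 · (8n)^20)

Compare to the integral: ∫_{8n}^∞ x^(−21) dx = [−x^(−20)/20]_{8n}^∞ = 1/((21−1)·(8n)^20). Euler-Maclaurin then gives
  Σ_{k>8n} 1/k^21 = ∫_{8n}^∞ dx/x^21 − 1/(2·(8n)^21) + O(1/(8n)^22).
(Equivalently this is ζ(21) − Σ_{k≤8n} 1/k^21.)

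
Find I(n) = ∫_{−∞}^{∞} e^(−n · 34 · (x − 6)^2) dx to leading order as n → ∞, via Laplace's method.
I(n) = sqrt(π/(34n))

Here φ(x) = 34 · (x − 6)^2 has its unique minimum at x* = 6 with φ(x*) = 0 and φ''(x*) = 68. Laplace's method gives
  I(n) ~ e^(−n φ(x*)) · sqrt(2π / (n · φ''(x*))) = sqrt(2π / (68n)) = sqrt(π/(34n)).
This is exact: substituting u = (x − 6)·sqrt(34n) gives I(n) = (1/sqrt(34n)) ∫_{−∞}^{∞} e^(−u^2) du = sqrt(π/(34n)).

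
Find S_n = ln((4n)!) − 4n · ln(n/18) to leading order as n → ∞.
S_n ~ 4n · (ln 72 − 1) + O(ln n)

Stirling: ln((4n)!) = 4n ln(4n) − 4n + O(ln n).
  S_n = 4n ln(4n) − 4n − 4n ln(n/18) + O(ln n)
      = 4n ln(4n) − 4n ln n + 4n ln 18 − 4n + O(ln n)
      = 4n ln 4 + 4n ln 18 − 4n + O(ln n)
      = 4n (ln 72 − 1) + O(ln n).
Numerically ln(72) − 1 ≈ 3.2767.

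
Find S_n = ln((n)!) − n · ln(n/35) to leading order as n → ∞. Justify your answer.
S_n ~ n · (ln 35 − 1) + O(ln n)

Stirling: ln((n)!) = n ln(n) − n + O(ln n).
  S_n = n ln(n) − n − n ln(n/35) + O(ln n)
      = n ln(n) − n ln n + n ln 35 − n + O(ln n)
      = n ln 35 − n + O(ln n)
      = n (ln 35 − 1) + O(ln n).
Numerically ln(35) − 1 ≈ 2.5553.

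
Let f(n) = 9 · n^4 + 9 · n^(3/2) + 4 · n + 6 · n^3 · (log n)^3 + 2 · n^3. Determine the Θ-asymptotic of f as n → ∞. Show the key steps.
f(n) ∈ Θ(n^4)

Compare the terms by growth order. For large n, n^a · (log n)^b dominates n^a' · (log n)^b' iff a > a', or (a = a' and b > b'). Ranking the 5 terms shows the dominant one is 9 · n^4. Hence f(n) ∈ Θ(n^4).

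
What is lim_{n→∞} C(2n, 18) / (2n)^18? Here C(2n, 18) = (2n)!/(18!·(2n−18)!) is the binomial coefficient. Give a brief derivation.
lim = 1/18! = 1/6402373705728000

With N = 2n → ∞: C(N, 18) / N^18 = [N(N−1)…(N−17)] / (18! · N^18) = (1/18!) · 1 · (1 − 1/(2n)) · … · (1 − 17/(2n)). Each factor → 1 as N → ∞, so the limit is 1/18! = 1/6402373705728000.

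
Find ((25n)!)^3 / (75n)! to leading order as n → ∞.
((25n)!)^3/(75n)! ~ ((2π·25n)^(2/2) / sqrt(3)) · 3^(−3·25n)  →  0

Write N = 25n. Stirling: N! ~ sqrt(2π N)(N/e)^N and (3N)! ~ sqrt(2π·3N)·(3N/e)^(3N).
  (N!)^3/(3N)! ~ (2π N)^(3/2) (N/e)^(3N) / [sqrt(2π·3N) (3N/e)^(3N)]
     = (2π N)^(3/2) / sqrt(2π·3N) · (N/(3N))^(3N)
     = (2π N)^((3−1)/2) / sqrt(3) · 3^(−3N).
Since 3^3 > 1, the factor 3^(−3N) decays exponentially, so the ratio → 0. Substituting N = 25n gives the stated form.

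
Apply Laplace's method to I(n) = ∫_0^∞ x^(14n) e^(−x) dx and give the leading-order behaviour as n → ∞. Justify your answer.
I(n) ~ sqrt(2π·14n) · (14n/e)^(14n)

Write the integrand as exp(14n ln x − x) and set f(x) = 14n ln x − x. Then f'(x) = 14n/x − 1 = 0 at x* = 14n, and f''(x*) = −14n/x*^2 = −1/(14n). Laplace's method (interior maximum) gives
  I(n) ~ e^(f(x*)) · sqrt(2π / |f''(x*)|)
        = exp(14n ln(14n) − 14n) · sqrt(2π · 14n)
        = (14n)^(14n) e^(−14n) · sqrt(2π·14n)
        = sqrt(2π·14n) · (14n/e)^(14n).
This matches Γ(14n+1) with Stirling applied to Γ.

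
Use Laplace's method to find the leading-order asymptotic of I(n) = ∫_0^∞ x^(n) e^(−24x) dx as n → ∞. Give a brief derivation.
I(n) ~ (sqrt(2π·n) / 24) · (n/(24e))^(n)

Write the integrand as exp(n ln x − 24x) and set f(x) = n ln x − 24x. Then f'(x) = n/x − 24 = 0 at x* = n/24, and f''(x*) = −n/x*^2 = −24^2/(n). Laplace's method (interior maximum) gives
  I(n) ~ e^(f(x*)) · sqrt(2π / |f''(x*)|)
        = exp(n ln(n/24) − n) · sqrt(2π · n / 24^2)
        = (n/24)^(n) e^(−n) · sqrt(2π·n) / 24
        = (sqrt(2π·n) / 24) · (n/(24e))^(n).
This matches Γ(n+1)/24^(n+1) with Stirling applied to Γ.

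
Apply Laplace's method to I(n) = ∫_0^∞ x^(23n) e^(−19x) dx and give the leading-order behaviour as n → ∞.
I(n) ~ (sqrt(2π·23n) / 19) · (23n/(19e))^(23n)

Write the integrand as exp(23n ln x − 19x) and set f(x) = 23n ln x − 19x. Then f'(x) = 23n/x − 19 = 0 at x* = 23n/19, and f''(x*) = −23n/x*^2 = −19^2/(23n). Laplace's method (interior maximum) gives
  I(n) ~ e^(f(x*)) · sqrt(2π / |f''(x*)|)
        = exp(23n ln(23n/19) − 23n) · sqrt(2π · 23n / 19^2)
        = (23n/19)^(23n) e^(−23n) · sqrt(2π·23n) / 19
        = (sqrt(2π·23n) / 19) · (23n/(19e))^(23n).
This matches Γ(23n+1)/19^(23n+1) with Stirling applied to Γ.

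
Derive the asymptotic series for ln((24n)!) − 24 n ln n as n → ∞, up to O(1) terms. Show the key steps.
ln((24n)!) − 24 n ln n = 24(ln 24 − 1) n + (1/2) ln(2π·24n) + O(1/n)

Stirling: ln((24n)!) = 24n ln(24n) − 24n + (1/2) ln(2π·24n) + O(1/n).
Since 24n ln(24n) = 24n ln n + 24n ln 24, subtracting 24n ln n cancels the n ln n term exactly. What remains is 24(ln 24 − 1) n + (1/2) ln(2π·24n) + O(1/n).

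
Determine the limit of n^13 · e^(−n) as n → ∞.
lim = 0

Exponentials with base > 1 dominate every fixed polynomial: for any fixed c, n^c / e^n → 0 as n → ∞ (e.g. by the ratio test, or since e^n grows faster than any power of n). Hence n^13 · e^(−n) = n^13 / e^n → 0.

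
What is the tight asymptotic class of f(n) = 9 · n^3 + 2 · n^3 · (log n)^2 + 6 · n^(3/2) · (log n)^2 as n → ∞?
f(n) ∈ Θ(n^3 · (log n)^2)

Compare the terms by growth order. For large n, n^a · (log n)^b dominates n^a' · (log n)^b' iff a > a', or (a = a' and b > b'). Ranking the 3 terms shows the dominant one is 2 · n^3 · (log n)^2. Hence f(n) ∈ Θ(n^3 · (log n)^2).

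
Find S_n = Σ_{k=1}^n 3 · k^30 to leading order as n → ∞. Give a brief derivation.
S_n ~ 3 · n^31 / 31

By integral comparison (Euler-Maclaurin), Σ_{k=1}^n 3 · k^30 = 3 · ∫_0^n x^30 dx + O(n^30) = 3 · n^31/31 + O(n^30). (Equivalently, Faulhaber's formula gives the same leading term.)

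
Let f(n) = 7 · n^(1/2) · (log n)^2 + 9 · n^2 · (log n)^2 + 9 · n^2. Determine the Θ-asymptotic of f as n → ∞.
f(n) ∈ Θ(n^2 · (log n)^2)

Compare the terms by growth order. For large n, n^a · (log n)^b dominates n^a' · (log n)^b' iff a > a', or (a = a' and b > b'). Ranking the 3 terms shows the dominant one is 9 · n^2 · (log n)^2. Hence f(n) ∈ Θ(n^2 · (log n)^2).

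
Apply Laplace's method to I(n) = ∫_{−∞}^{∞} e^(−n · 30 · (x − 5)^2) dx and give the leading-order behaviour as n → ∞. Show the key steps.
I(n) = sqrt(π/(30n))

Here φ(x) = 30 · (x − 5)^2 has its unique minimum at x* = 5 with φ(x*) = 0 and φ''(x*) = 60. Laplace's method gives
  I(n) ~ e^(−n φ(x*)) · sqrt(2π / (n · φ''(x*))) = sqrt(2π / (60n)) = sqrt(π/(30n)).
This is exact: substituting u = (x − 5)·sqrt(30n) gives I(n) = (1/sqrt(30n)) ∫_{−∞}^{∞} e^(−u^2) du = sqrt(π/(30n)).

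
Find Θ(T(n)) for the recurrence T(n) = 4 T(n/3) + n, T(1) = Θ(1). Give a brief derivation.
T(n) = Θ(n^(log_3 4))

Master theorem: compare f(n) = n to n^(log_3 4) where log_3 4 ≈ 1.262. Since 1 < log_3 4, we have f(n) = O(n^(log_3 4 − ε)) for some ε > 0 — Case 1. Hence T(n) = Θ(n^(log_3 4)).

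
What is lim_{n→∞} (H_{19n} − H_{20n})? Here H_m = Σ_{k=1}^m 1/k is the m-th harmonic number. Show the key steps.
lim = ln(19/20)

Euler-Maclaurin gives H_m = ln m + γ + 1/(2m) + O(1/m^2). The γ and O(1/m) terms cancel in the difference:
  H_{19n} − H_{20n} = ln(19n) − ln(20n) + O(1/n) = ln(19/20) + O(1/n).
Hence the limit is ln(19/20).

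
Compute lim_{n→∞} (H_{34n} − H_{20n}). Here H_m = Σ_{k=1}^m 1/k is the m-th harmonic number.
lim = ln(34/20) = ln(17/10)

Euler-Maclaurin gives H_m = ln m + γ + 1/(2m) + O(1/m^2). The γ and O(1/m) terms cancel in the difference:
  H_{34n} − H_{20n} = ln(34n) − ln(20n) + O(1/n) = ln(34/20) + O(1/n).
Hence the limit is ln(34/20) = ln(17/10).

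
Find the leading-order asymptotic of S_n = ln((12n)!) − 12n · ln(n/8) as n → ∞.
S_n ~ 12n · (ln 96 − 1) + O(ln n)

Stirling: ln((12n)!) = 12n ln(12n) − 12n + O(ln n).
  S_n = 12n ln(12n) − 12n − 12n ln(n/8) + O(ln n)
      = 12n ln(12n) − 12n ln n + 12n ln 8 − 12n + O(ln n)
      = 12n ln 12 + 12n ln 8 − 12n + O(ln n)
      = 12n (ln 96 − 1) + O(ln n).
Numerically ln(96) − 1 ≈ 3.5643.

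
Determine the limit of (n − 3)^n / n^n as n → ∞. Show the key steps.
lim = e^(−3)

Rewrite as (1 − 3/n)^(n). By the standard limit (1 + x/n)^n → e^x, we have (1 − 3/n)^n → e^(−3), and raising to the 1st power gives e^(−3).
More precisely, ln[(1 − 3/n)^(n)] = n · ln(1 − 3/n) = n · (-3/n + O(1/n^2)) = -3 + O(1/n) → -3.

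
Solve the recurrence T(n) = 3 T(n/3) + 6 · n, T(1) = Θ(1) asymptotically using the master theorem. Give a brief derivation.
T(n) = Θ(n log n)

log_3 3 = 1, and f(n) = 6 · n = Θ(n^(log_3 3)). This is Case 2 of the master theorem: T(n) = Θ(f(n) · log n) = Θ(n log n).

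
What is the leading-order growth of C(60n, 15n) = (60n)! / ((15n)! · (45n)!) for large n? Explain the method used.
C(60n, 15n) ~ (256/27)^(15n) · sqrt(2/(3π·15n))

Write N = 15n. Apply Stirling to each factorial:
  (4N)! ~ sqrt(2π·4N) · (4N/e)^(4N),
  N! ~ sqrt(2π N) · (N/e)^N,
  (3N)! ~ sqrt(2π·3N) · (3N/e)^(3N).
The exponential factors combine to (4N)^(4N) / (N^N · (3N)^(3N)) = 4^(4N)/3^(3N) = (4^4/3^3)^N = (256/27)^N.
The square-root prefactors combine to sqrt(2π·4N) / (sqrt(2π N)·sqrt(2π·3N)) = sqrt(4 / (2π·3·N)) = sqrt(2/(3π·15n)).
Substituting N = 15n: C(60n, 15n) ~ (256/27)^(15n) · sqrt(2/(3π·15n)).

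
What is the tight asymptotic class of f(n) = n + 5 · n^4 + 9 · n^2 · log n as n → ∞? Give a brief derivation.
f(n) ∈ Θ(n^4)

Compare the terms by growth order. For large n, n^a · (log n)^b dominates n^a' · (log n)^b' iff a > a', or (a = a' and b > b'). Ranking the 3 terms shows the dominant one is 5 · n^4. Hence f(n) ∈ Θ(n^4).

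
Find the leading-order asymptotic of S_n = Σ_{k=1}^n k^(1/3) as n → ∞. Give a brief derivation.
S_n ~ (3/4) · n^(4/3)

Integral comparison: Σ_{k=1}^n k^(1/3) = ∫_0^n x^(1/3) dx + O(n^(1/3)). The integral is n^(1 + 1/3) / (1 + 1/3) = n^((1+3)/3) / ((1+3)/3) = (3/4) · n^(4/3).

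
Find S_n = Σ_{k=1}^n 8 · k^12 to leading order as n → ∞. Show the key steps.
S_n ~ 8 · n^13 / 13

By integral comparison (Euler-Maclaurin), Σ_{k=1}^n 8 · k^12 = 8 · ∫_0^n x^12 dx + O(n^12) = 8 · n^13/13 + O(n^12). (Equivalently, Faulhaber's formula gives the same leading term.)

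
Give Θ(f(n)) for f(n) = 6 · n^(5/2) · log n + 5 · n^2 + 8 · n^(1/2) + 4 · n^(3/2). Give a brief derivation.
f(n) ∈ Θ(n^(5/2) · log n)

Compare the terms by growth order. For large n, n^a · (log n)^b dominates n^a' · (log n)^b' iff a > a', or (a = a' and b > b'). Ranking the 4 terms shows the dominant one is 6 · n^(5/2) · log n. Hence f(n) ∈ Θ(n^(5/2) · log n).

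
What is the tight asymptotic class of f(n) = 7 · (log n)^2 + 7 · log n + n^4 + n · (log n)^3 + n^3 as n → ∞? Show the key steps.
f(n) ∈ Θ(n^4)

Compare the terms by growth order. For large n, n^a · (log n)^b dominates n^a' · (log n)^b' iff a > a', or (a = a' and b > b'). Ranking the 5 terms shows the dominant one is n^4. Hence f(n) ∈ Θ(n^4).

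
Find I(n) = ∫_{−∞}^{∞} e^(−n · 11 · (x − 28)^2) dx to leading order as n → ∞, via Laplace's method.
I(n) = sqrt(π/(11n))

Here φ(x) = 11 · (x − 28)^2 has its unique minimum at x* = 28 with φ(x*) = 0 and φ''(x*) = 22. Laplace's method gives
  I(n) ~ e^(−n φ(x*)) · sqrt(2π / (n · φ''(x*))) = sqrt(2π / (22n)) = sqrt(π/(11n)).
This is exact: substituting u = (x − 28)·sqrt(11n) gives I(n) = (1/sqrt(11n)) ∫_{−∞}^{∞} e^(−u^2) du = sqrt(π/(11n)).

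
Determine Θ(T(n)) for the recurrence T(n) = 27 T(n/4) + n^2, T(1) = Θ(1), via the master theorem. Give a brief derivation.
T(n) = Θ(n^(log_4 27))

Master theorem: compare f(n) = n^2 to n^(log_4 27) where log_4 27 ≈ 2.377. Since 2 < log_4 27, we have f(n) = O(n^(log_4 27 − ε)) for some ε > 0 — Case 1. Hence T(n) = Θ(n^(log_4 27)).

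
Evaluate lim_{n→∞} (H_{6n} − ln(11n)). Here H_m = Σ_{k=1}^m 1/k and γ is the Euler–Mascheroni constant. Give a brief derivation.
lim = ln(6/11) + γ

By Euler-Maclaurin, H_m = ln m + γ + O(1/m). So
  H_{6n} − ln(11n) = ln(6n) + γ − ln(11n) + O(1/n)
                       = ln(6/11) + γ + O(1/n).
Hence the limit is ln(6/11) + γ.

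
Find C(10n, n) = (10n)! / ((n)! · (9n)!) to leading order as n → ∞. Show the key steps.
C(10n, n) ~ (10000000000/387420489)^(n) · sqrt(5/(9π·n))

Write N = n. Apply Stirling to each factorial:
  (10N)! ~ sqrt(2π·10N) · (10N/e)^(10N),
  N! ~ sqrt(2π N) · (N/e)^N,
  (9N)! ~ sqrt(2π·9N) · (9N/e)^(9N).
The exponential factors combine to (10N)^(10N) / (N^N · (9N)^(9N)) = 10^(10N)/9^(9N) = (10^10/9^9)^N = (10000000000/387420489)^N.
The square-root prefactors combine to sqrt(2π·10N) / (sqrt(2π N)·sqrt(2π·9N)) = sqrt(10 / (2π·9·N)) = sqrt(5/(9π·n)).
Substituting N = n: C(10n, n) ~ (10000000000/387420489)^(n) · sqrt(5/(9π·n)).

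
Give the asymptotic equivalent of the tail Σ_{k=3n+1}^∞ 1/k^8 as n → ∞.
Σ_{k>3n} 1/k^8 ~ 1/(7 · (3n)^7)

Compare to the integral: ∫_{3n}^∞ x^(−8) dx = [−x^(−7)/7]_{3n}^∞ = 1/((8−1)·(3n)^7). Euler-Maclaurin then gives
  Σ_{k>3n} 1/k^8 = ∫_{3n}^∞ dx/x^8 − 1/(2·(3n)^8) + O(1/(3n)^9).
(Equivalently this is ζ(8) − Σ_{k≤3n} 1/k^8.)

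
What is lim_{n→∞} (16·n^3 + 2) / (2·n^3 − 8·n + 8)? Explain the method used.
lim = 16/2 = 8

For large n the leading n^3 terms dominate both numerator and denominator. Dividing top and bottom by n^3, every other term tends to 0, leaving 16/2 = 8.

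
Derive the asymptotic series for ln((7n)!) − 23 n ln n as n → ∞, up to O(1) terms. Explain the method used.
ln((7n)!) − 23 n ln n = −16 n ln n + 7(ln 7 − 1) n + (1/2) ln(2π·7n) + O(1/n)

Stirling: ln((7n)!) = 7n ln(7n) − 7n + (1/2) ln(2π·7n) + O(1/n).
Expand 7n ln(7n) = 7n (ln n + ln 7) = 7n ln n + 7n ln 7.
Subtract 23n ln n: leading term is (7 − 23) n ln n = −16 n ln n. The next term is 7n ln 7 − 7n = 7(ln 7 − 1) n. Then the (1/2) ln(2π·7n) correction.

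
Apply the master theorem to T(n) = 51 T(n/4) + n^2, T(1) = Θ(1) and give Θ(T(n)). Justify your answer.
T(n) = Θ(n^(log_4 51))

Master theorem: compare f(n) = n^2 to n^(log_4 51) where log_4 51 ≈ 2.836. Since 2 < log_4 51, we have f(n) = O(n^(log_4 51 − ε)) for some ε > 0 — Case 1. Hence T(n) = Θ(n^(log_4 51)).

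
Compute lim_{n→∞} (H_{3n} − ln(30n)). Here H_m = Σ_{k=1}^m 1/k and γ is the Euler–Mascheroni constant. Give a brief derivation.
lim = −ln 10 + γ

By Euler-Maclaurin, H_m = ln m + γ + O(1/m). So
  H_{3n} − ln(30n) = ln(3n) + γ − ln(30n) + O(1/n)
                       = ln(3/30) + γ + O(1/n).
Hence the limit is ln(3/30) + γ (= −ln 10).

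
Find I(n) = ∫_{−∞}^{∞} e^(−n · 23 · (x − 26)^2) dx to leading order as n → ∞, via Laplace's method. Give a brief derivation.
I(n) = sqrt(π/(23n))

Here φ(x) = 23 · (x − 26)^2 has its unique minimum at x* = 26 with φ(x*) = 0 and φ''(x*) = 46. Laplace's method gives
  I(n) ~ e^(−n φ(x*)) · sqrt(2π / (n · φ''(x*))) = sqrt(2π / (46n)) = sqrt(π/(23n)).
This is exact: substituting u = (x − 26)·sqrt(23n) gives I(n) = (1/sqrt(23n)) ∫_{−∞}^{∞} e^(−u^2) du = sqrt(π/(23n)).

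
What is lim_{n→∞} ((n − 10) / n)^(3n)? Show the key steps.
lim = e^(−30)

Rewrite as (1 − 10/n)^(3n). By the standard limit (1 + x/n)^n → e^x, we have (1 − 10/n)^n → e^(−10), and raising to the 3rd power gives e^(−30).
More precisely, ln[(1 − 10/n)^(3n)] = 3n · ln(1 − 10/n) = 3n · (-10/n + O(1/n^2)) = -30 + O(1/n) → -30.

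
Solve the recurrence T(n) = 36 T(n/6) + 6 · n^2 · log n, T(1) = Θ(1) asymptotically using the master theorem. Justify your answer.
T(n) = Θ(n^2 · (log n)^2)

Here log_6 36 = 2 and f(n) = 6 · n^2 · log n = Θ(n^(log_6 36) · (log n)^1). This is the extended Case 2 of the master theorem (f matches the critical exponent up to log factors), giving T(n) = Θ(n^(log_6 36) · (log n)^(1+1)) = Θ(n^2 · (log n)^2).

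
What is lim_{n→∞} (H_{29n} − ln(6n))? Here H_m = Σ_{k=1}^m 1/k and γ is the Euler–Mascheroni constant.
lim = ln(29/6) + γ

By Euler-Maclaurin, H_m = ln m + γ + O(1/m). So
  H_{29n} − ln(6n) = ln(29n) + γ − ln(6n) + O(1/n)
                       = ln(29/6) + γ + O(1/n).
Hence the limit is ln(29/6) + γ.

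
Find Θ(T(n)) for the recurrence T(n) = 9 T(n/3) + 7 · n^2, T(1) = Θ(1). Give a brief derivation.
T(n) = Θ(n^2 log n)

log_3 9 = 2, and f(n) = 7 · n^2 = Θ(n^(log_3 9)). This is Case 2 of the master theorem: T(n) = Θ(f(n) · log n) = Θ(n^2 log n).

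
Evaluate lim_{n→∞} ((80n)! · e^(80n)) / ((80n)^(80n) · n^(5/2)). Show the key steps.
lim = 0

Stirling: (80n)! ~ sqrt(2π·80n) · (80n/e)^(80n). Hence
  (80n)! · e^(80n) / (80n)^(80n) ~ sqrt(2π·80n).
Dividing by n^(5/2): sqrt(2π·80n) / n^(5/2) = sqrt(2π·80) · n^((1−5)/2), so the expression behaves like sqrt(2π·80) · n^((1−5)/2) → 0.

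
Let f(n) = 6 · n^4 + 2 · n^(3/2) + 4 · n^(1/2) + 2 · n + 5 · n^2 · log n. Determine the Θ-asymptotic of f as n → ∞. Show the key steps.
f(n) ∈ Θ(n^4)

Compare the terms by growth order. For large n, n^a · (log n)^b dominates n^a' · (log n)^b' iff a > a', or (a = a' and b > b'). Ranking the 5 terms shows the dominant one is 6 · n^4. Hence f(n) ∈ Θ(n^4).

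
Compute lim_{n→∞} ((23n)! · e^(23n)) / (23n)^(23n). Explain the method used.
lim = ∞

Stirling: (23n)! ~ sqrt(2π·23n) · (23n/e)^(23n). Hence
  (23n)! · e^(23n) / (23n)^(23n) ~ sqrt(2π·23n) = sqrt(2π·23) · sqrt(n) → ∞.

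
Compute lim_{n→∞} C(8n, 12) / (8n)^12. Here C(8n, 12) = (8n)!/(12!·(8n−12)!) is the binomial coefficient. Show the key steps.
lim = 1/12! = 1/479001600

With N = 8n → ∞: C(N, 12) / N^12 = [N(N−1)…(N−11)] / (12! · N^12) = (1/12!) · 1 · (1 − 1/(8n)) · … · (1 − 11/(8n)). Each factor → 1 as N → ∞, so the limit is 1/12! = 1/479001600.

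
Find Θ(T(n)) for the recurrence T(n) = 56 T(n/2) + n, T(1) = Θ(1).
T(n) = Θ(n^(log_2 56))

Master theorem: compare f(n) = n to n^(log_2 56) where log_2 56 ≈ 5.807. Since 1 < log_2 56, we have f(n) = O(n^(log_2 56 − ε)) for some ε > 0 — Case 1. Hence T(n) = Θ(n^(log_2 56)).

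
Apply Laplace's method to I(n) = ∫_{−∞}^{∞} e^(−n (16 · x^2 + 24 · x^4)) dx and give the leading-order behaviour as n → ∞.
I(n) ~ sqrt(π/(16n))

φ(x) = 16 · x^2 + 24 · x^4 has its unique global minimum at x* = 0 (since φ'(x) = 32x + 96x^3 = 0 only at x = 0 for real x with both coefficients positive, and φ → ∞ as |x| → ∞). At x* = 0, φ(0) = 0 and φ''(0) = 32. Laplace's method then gives
  I(n) ~ sqrt(2π / (n · φ''(0))) · e^(−n φ(0)) = sqrt(2π / (32n)) = sqrt(π/(16n)).
The 24 · x^4 term contributes only at subleading order (an O(1/n) relative correction).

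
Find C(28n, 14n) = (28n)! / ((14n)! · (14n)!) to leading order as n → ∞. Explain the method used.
C(28n, 14n) ~ (4)^(14n) · sqrt(1/(π·14n))

Write N = 14n. Apply Stirling to each factorial:
  (2N)! ~ sqrt(2π·2N) · (2N/e)^(2N),
  N! ~ sqrt(2π N) · (N/e)^N,
  (1N)! ~ sqrt(2π·1N) · (1N/e)^(1N).
The exponential factors combine to (2N)^(2N) / (N^N · (1N)^(1N)) = 2^(2N)/1^(1N) = (2^2/1^1)^N = (4)^N.
The square-root prefactors combine to sqrt(2π·2N) / (sqrt(2π N)·sqrt(2π·1N)) = sqrt(2 / (2π·1·N)) = sqrt(1/(π·14n)).
Substituting N = 14n: C(28n, 14n) ~ (4)^(14n) · sqrt(1/(π·14n)).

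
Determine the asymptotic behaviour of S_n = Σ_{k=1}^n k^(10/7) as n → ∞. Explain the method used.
S_n ~ (7/17) · n^(17/7)

Integral comparison: Σ_{k=1}^n k^(10/7) = ∫_0^n x^(10/7) dx + O(n^(10/7)). The integral is n^(1 + 10/7) / (1 + 10/7) = n^((10+7)/7) / ((10+7)/7) = (7/17) · n^(17/7).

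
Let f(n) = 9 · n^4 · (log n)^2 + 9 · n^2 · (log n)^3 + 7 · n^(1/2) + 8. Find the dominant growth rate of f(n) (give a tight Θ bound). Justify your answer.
f(n) ∈ Θ(n^4 · (log n)^2)

Compare the terms by growth order. For large n, n^a · (log n)^b dominates n^a' · (log n)^b' iff a > a', or (a = a' and b > b'). Ranking the 4 terms shows the dominant one is 9 · n^4 · (log n)^2. Hence f(n) ∈ Θ(n^4 · (log n)^2).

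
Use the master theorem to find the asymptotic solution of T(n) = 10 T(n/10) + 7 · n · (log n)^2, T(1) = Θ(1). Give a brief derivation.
T(n) = Θ(n · (log n)^3)

Here log_10 10 = 1 and f(n) = 7 · n · (log n)^2 = Θ(n^(log_10 10) · (log n)^2). This is the extended Case 2 of the master theorem (f matches the critical exponent up to log factors), giving T(n) = Θ(n^(log_10 10) · (log n)^(2+1)) = Θ(n · (log n)^3).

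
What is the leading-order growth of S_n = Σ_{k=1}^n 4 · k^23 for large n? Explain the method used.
S_n ~ n^24 / 6

By integral comparison (Euler-Maclaurin), Σ_{k=1}^n 4 · k^23 = 4 · ∫_0^n x^23 dx + O(n^23) = 4 · n^24/24 = n^24 / 6 + O(n^23). (Equivalently, Faulhaber's formula gives the same leading term.)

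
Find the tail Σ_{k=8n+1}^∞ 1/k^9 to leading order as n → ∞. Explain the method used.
Σ_{k>8n} 1/k^9 ~ 1/(8 · (8n)^8)

Compare to the integral: ∫_{8n}^∞ x^(−9) dx = [−x^(−8)/8]_{8n}^∞ = 1/((9−1)·(8n)^8). Euler-Maclaurin then gives
  Σ_{k>8n} 1/k^9 = ∫_{8n}^∞ dx/x^9 − 1/(2·(8n)^9) + O(1/(8n)^10).
(Equivalently this is ζ(9) − Σ_{k≤8n} 1/k^9.)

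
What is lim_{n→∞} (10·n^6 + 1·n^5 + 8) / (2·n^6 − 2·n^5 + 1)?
lim = 10/2 = 5

For large n the leading n^6 terms dominate both numerator and denominator. Dividing top and bottom by n^6, every other term tends to 0, leaving 10/2 = 5.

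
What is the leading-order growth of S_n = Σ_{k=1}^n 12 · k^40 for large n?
S_n ~ 12 · n^41 / 41

By integral comparison (Euler-Maclaurin), Σ_{k=1}^n 12 · k^40 = 12 · ∫_0^n x^40 dx + O(n^40) = 12 · n^41/41 + O(n^40). (Equivalently, Faulhaber's formula gives the same leading term.)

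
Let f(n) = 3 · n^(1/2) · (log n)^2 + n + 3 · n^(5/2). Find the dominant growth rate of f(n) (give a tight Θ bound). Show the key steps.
f(n) ∈ Θ(n^(5/2))

Compare the terms by growth order. For large n, n^a · (log n)^b dominates n^a' · (log n)^b' iff a > a', or (a = a' and b > b'). Ranking the 3 terms shows the dominant one is 3 · n^(5/2). Hence f(n) ∈ Θ(n^(5/2)).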